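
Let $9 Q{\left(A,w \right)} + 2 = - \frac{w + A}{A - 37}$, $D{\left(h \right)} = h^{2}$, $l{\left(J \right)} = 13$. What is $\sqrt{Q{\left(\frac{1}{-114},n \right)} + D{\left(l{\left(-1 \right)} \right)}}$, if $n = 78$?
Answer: $\frac{4 \sqrt{1692228243}}{12657} \approx 13.0$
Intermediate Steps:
$Q{\left(A,w \right)} = - \frac{2}{9} - \frac{A + w}{9 \left(-37 + A\right)}$ ($Q{\left(A,w \right)} = - \frac{2}{9} + \frac{\left(-1\right) \frac{w + A}{A - 37}}{9} = - \frac{2}{9} + \frac{\left(-1\right) \frac{A + w}{-37 + A}}{9} = - \frac{2}{9} + \frac{\left(-1\right) \frac{1}{-37 + A} \left(A + w\right)}{9} = - \frac{2}{9} - \frac{A + w}{9 \left(-37 + A\right)}$)
$\sqrt{Q{\left(\frac{1}{-114},n \right)} + D{\left(l{\left(-1 \right)} \right)}} = \sqrt{\frac{74 - 78 - \frac{3}{-114}}{9 \left(-37 + \frac{1}{-114}\right)} + 13^{2}} = \sqrt{\frac{74 - 78 - - \frac{1}{38}}{9 \left(-37 - \frac{1}{114}\right)} + 169} = \sqrt{\frac{74 - 78 + \frac{1}{38}}{9 \left(- \frac{4219}{114}\right)} + 169} = \sqrt{\frac{1}{9} \left(- \frac{114}{4219}\right) \left(- \frac{151}{38}\right) + 169} = \sqrt{\frac{151}{12657} + 169} = \sqrt{\frac{2139184}{12657}} = \frac{4 \sqrt{1692228243}}{12657}$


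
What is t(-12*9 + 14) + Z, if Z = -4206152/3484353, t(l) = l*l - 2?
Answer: 30776568250/3484353 ≈ 8832.8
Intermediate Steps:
t(l) = -2 + l² (t(l) = l² - 2 = -2 + l²)
Z = -4206152/3484353 (Z = -4206152*1/3484353 = -4206152/3484353 ≈ -1.2072)
t(-12*9 + 14) + Z = (-2 + (-12*9 + 14)²) - 4206152/3484353 = (-2 + (-108 + 14)²) - 4206152/3484353 = (-2 + (-94)²) - 4206152/3484353 = (-2 + 8836) - 4206152/3484353 = 8834 - 4206152/3484353 = 30776568250/3484353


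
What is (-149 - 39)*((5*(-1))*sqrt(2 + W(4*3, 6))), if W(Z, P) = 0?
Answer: 940*sqrt(2) ≈ 1329.4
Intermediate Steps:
(-149 - 39)*((5*(-1))*sqrt(2 + W(4*3, 6))) = (-149 - 39)*((5*(-1))*sqrt(2 + 0)) = -(-940)*sqrt(2) = 940*sqrt(2)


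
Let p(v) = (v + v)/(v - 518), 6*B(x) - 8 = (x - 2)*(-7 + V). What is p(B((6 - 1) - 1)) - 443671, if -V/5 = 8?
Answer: -708542501/1597 ≈ -4.4367e+5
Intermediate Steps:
V = -40 (V = -5*8 = -40)
B(x) = 17 - 47*x/6 (B(x) = 4/3 + ((x - 2)*(-7 - 40))/6 = 4/3 + ((-2 + x)*(-47))/6 = 4/3 + (94 - 47*x)/6 = 4/3 + (47/3 - 47*x/6) = 17 - 47*x/6)
p(v) = 2*v/(-518 + v) (p(v) = (2*v)/(-518 + v) = 2*v/(-518 + v))
p(B((6 - 1) - 1)) - 443671 = 2*(17 - 47*((6 - 1) - 1)/6)/(-518 + (17 - 47*((6 - 1) - 1)/6)) - 443671 = 2*(17 - 47*(5 - 1)/6)/(-518 + (17 - 47*(5 - 1)/6)) - 443671 = 2*(17 - 47/6*4)/(-518 + (17 - 47/6*4)) - 443671 = 2*(17 - 94/3)/(-518 + (17 - 94/3)) - 443671 = 2*(-43/3)/(-518 - 43/3) - 443671 = 2*(-43/3)/(-1597/3) - 443671 = 2*(-43/3)*(-3/1597) - 443671 = 86/1597 - 443671 = -708542501/1597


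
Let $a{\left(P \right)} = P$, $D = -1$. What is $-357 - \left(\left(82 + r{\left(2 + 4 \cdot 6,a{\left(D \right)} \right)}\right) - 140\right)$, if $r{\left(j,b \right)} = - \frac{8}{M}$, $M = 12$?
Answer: $- \frac{895}{3} \approx -298.33$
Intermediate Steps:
$r{\left(j,b \right)} = - \frac{2}{3}$ ($r{\left(j,b \right)} = - \frac{8}{12} = \left(-8\right) \frac{1}{12} = - \frac{2}{3}$)
$-357 - \left(\left(82 + r{\left(2 + 4 \cdot 6,a{\left(D \right)} \right)}\right) - 140\right) = -357 - \left(\left(82 - \frac{2}{3}\right) - 140\right) = -357 - \left(\frac{244}{3} - 140\right) = -357 - - \frac{176}{3} = -357 + \frac{176}{3} = - \frac{895}{3}$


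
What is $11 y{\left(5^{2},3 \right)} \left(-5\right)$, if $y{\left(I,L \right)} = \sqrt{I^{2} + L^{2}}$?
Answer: $- 55 \sqrt{634} \approx -1384.9$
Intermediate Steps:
$11 y{\left(5^{2},3 \right)} \left(-5\right) = 11 \sqrt{\left(5^{2}\right)^{2} + 3^{2}} \left(-5\right) = 11 \sqrt{25^{2} + 9} \left(-5\right) = 11 \sqrt{625 + 9} \left(-5\right) = 11 \sqrt{634} \left(-5\right) = - 55 \sqrt{634}$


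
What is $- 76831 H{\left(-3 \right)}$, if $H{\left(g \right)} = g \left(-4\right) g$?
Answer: $2765916$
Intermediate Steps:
$H{\left(g \right)} = - 4 g^{2}$ ($H{\left(g \right)} = - 4 g g = - 4 g^{2}$)
$- 76831 H{\left(-3 \right)} = - 76831 \left(- 4 \left(-3\right)^{2}\right) = - 76831 \left(\left(-4\right) 9\right) = \left(-76831\right) \left(-36\right) = 2765916$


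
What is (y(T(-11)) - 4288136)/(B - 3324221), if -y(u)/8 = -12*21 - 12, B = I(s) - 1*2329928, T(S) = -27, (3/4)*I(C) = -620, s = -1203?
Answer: 12858072/16964927 ≈ 0.75792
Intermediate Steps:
I(C) = -2480/3 (I(C) = (4/3)*(-620) = -2480/3)
B = -6992264/3 (B = -2480/3 - 1*2329928 = -2480/3 - 2329928 = -6992264/3 ≈ -2.3308e+6)
y(u) = 2112 (y(u) = -8*(-12*21 - 12) = -8*(-252 - 12) = -8*(-264) = 2112)
(y(T(-11)) - 4288136)/(B - 3324221) = (2112 - 4288136)/(-6992264/3 - 3324221) = -4286024/(-16964927/3) = -4286024*(-3/16964927) = 12858072/16964927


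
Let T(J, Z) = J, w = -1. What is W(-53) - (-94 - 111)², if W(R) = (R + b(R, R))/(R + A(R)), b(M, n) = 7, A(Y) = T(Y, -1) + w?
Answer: -4496629/107 ≈ -42025.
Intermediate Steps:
A(Y) = -1 + Y (A(Y) = Y - 1 = -1 + Y)
W(R) = (7 + R)/(-1 + 2*R) (W(R) = (R + 7)/(R + (-1 + R)) = (7 + R)/(-1 + 2*R))
W(-53) - (-94 - 111)² = (7 - 53)/(-1 + 2*(-53)) - (-94 - 111)² = -46/(-1 - 106) - 1*(-205)² = -46/(-107) - 1*42025 = -1/107*(-46) - 42025 = 46/107 - 42025 = -4496629/107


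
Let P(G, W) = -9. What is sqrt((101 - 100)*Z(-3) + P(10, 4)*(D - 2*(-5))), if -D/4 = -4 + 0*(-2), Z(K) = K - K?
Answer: 3*I*sqrt(26) ≈ 15.297*I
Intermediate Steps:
Z(K) = 0
D = 16 (D = -4*(-4 + 0*(-2)) = -4*(-4 + 0) = -4*(-4) = 16)
sqrt((101 - 100)*Z(-3) + P(10, 4)*(D - 2*(-5))) = sqrt((101 - 100)*0 - 9*(16 - 2*(-5))) = sqrt(1*0 - 9*(16 + 10)) = sqrt(0 - 9*26) = sqrt(0 - 234) = sqrt(-234) = 3*I*sqrt(26)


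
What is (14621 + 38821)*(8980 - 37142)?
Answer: -1505033604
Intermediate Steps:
(14621 + 38821)*(8980 - 37142) = 53442*(-28162) = -1505033604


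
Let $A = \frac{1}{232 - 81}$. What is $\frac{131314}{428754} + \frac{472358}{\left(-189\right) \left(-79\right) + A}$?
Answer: $\frac{7719347713120}{241665262707} \approx 31.942$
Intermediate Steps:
$A = \frac{1}{151}$ ($A = \frac{1}{232 + \left(6 - 87\right)} = \frac{1}{232 - 81} = \frac{1}{151} \approx 0.0066225$)
$\frac{131314}{428754} + \frac{472358}{\left(-189\right) \left(-79\right) + A} = \frac{131314}{428754} + \frac{472358}{\left(-189\right) \left(-79\right) + \frac{1}{151}} = 131314 \cdot \frac{1}{428754} + \frac{472358}{14931 + \frac{1}{151}} = \frac{65657}{214377} + \frac{472358}{\frac{2254582}{151}} = \frac{65657}{214377} + 472358 \cdot \frac{151}{2254582} = \frac{65657}{214377} + \frac{35663029}{1127291} = \frac{7719347713120}{241665262707}$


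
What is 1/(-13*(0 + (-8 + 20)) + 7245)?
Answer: 1/7089 ≈ 0.00014106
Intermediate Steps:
1/(-13*(0 + (-8 + 20)) + 7245) = 1/(-13*(0 + 12) + 7245) = 1/(-13*12 + 7245) = 1/(-156 + 7245) = 1/7089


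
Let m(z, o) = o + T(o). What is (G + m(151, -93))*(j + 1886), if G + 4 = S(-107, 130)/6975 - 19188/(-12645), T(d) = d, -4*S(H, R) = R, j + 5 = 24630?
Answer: -1305862021189/261330 ≈ -4.9970e+6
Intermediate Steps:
j = 24625 (j = -5 + 24630 = 24625)
S(H, R) = -R/4
m(z, o) = 2*o (m(z, o) = o + o = 2*o)
G = -1949957/783990 (G = -4 + (-¼*130/6975 - 19188/(-12645)) = -4 + (-65/2*1/6975 - 19188*(-1/12645)) = -4 + (-13/2790 + 2132/1405) = -4 + 1186003/783990 = -1949957/783990 ≈ -2.4872)
(G + m(151, -93))*(j + 1886) = (-1949957/783990 + 2*(-93))*(24625 + 1886) = (-1949957/783990 - 186)*26511 = -147772097/783990*26511 = -1305862021189/261330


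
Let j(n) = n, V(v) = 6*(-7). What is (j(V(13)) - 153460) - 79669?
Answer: -233171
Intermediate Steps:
V(v) = -42
(j(V(13)) - 153460) - 79669 = (-42 - 153460) - 79669 = -153502 - 79669 = -233171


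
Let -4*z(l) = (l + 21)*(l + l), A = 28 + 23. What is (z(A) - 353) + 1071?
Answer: -1118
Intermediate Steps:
A = 51
z(l) = -l*(21 + l)/2 (z(l) = -(l + 21)*(l + l)/4 = -(21 + l)*2*l/4 = -l*(21 + l)/2)
(z(A) - 353) + 1071 = (-1/2*51*(21 + 51) - 353) + 1071 = (-1/2*51*72 - 353) + 1071 = (-1836 - 353) + 1071 = -2189 + 1071 = -1118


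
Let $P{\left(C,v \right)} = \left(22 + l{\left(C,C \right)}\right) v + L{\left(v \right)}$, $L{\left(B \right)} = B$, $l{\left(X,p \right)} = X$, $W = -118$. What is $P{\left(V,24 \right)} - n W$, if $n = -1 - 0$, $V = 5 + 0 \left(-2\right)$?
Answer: $554$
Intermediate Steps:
$V = 5$ ($V = 5 + 0 = 5$)
$n = -1$ ($n = -1 + 0 = -1$)
$P{\left(C,v \right)} = v + v \left(22 + C\right)$ ($P{\left(C,v \right)} = \left(22 + C\right) v + v = v \left(22 + C\right) + v = v + v \left(22 + C\right)$)
$P{\left(V,24 \right)} - n W = 24 \left(23 + 5\right) - \left(-1\right) \left(-118\right) = 24 \cdot 28 - 118 = 672 - 118 = 554$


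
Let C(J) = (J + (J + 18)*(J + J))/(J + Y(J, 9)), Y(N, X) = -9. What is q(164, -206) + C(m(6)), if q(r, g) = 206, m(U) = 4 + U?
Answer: 776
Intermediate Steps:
C(J) = (J + 2*J*(18 + J))/(-9 + J) (C(J) = (J + (J + 18)*(J + J))/(J - 9) = (J + (18 + J)*(2*J))/(-9 + J) = (J + 2*J*(18 + J))/(-9 + J))
q(164, -206) + C(m(6)) = 206 + (4 + 6)*(37 + 2*(4 + 6))/(-9 + (4 + 6)) = 206 + 10*(37 + 2*10)/(-9 + 10) = 206 + 10*(37 + 20)/1 = 206 + 10*1*57 = 206 + 570 = 776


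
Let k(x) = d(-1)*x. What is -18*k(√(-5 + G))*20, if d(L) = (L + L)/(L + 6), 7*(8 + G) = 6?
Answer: 144*I*√595/7 ≈ 501.79*I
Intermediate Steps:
G = -50/7 (G = -8 + (⅐)*6 = -8 + 6/7 = -50/7 ≈ -7.1429)
d(L) = 2*L/(6 + L) (d(L) = (2*L)/(6 + L) = 2*L/(6 + L))
k(x) = -2*x/5 (k(x) = (2*(-1)/(6 - 1))*x = (2*(-1)/5)*x = (2*(-1)*(⅕))*x = -2*x/5)
-18*k(√(-5 + G))*20 = -(-36)*√(-5 - 50/7)/5*20 = -(-36)*√(-85/7)/5*20 = -(-36)*I*√595/7/5*20 = -(-36)*I*√595/35*20 = (36*I*√595/35)*20 = 144*I*√595/7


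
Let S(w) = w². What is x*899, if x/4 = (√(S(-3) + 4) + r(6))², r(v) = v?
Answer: 176204 + 43152*√13 ≈ 3.3179e+5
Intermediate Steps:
x = 4*(6 + √13)² (x = 4*(√((-3)² + 4) + 6)² = 4*(√(9 + 4) + 6)² = 4*(√13 + 6)² = 4*(6 + √13)² ≈ 369.07)
x*899 = (196 + 48*√13)*899 = 176204 + 43152*√13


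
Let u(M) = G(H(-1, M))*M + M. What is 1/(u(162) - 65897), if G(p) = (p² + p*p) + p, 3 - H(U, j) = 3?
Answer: -1/65735 ≈ -1.5213e-5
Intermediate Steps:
H(U, j) = 0 (H(U, j) = 3 - 1*3 = 3 - 3 = 0)
G(p) = p + 2*p² (G(p) = (p² + p²) + p = 2*p² + p = p + 2*p²)
u(M) = M (u(M) = (0*(1 + 2*0))*M + M = (0*(1 + 0))*M + M = (0*1)*M + M = 0*M + M = 0 + M = M)
1/(u(162) - 65897) = 1/(162 - 65897) = 1/(-65735) = -1/65735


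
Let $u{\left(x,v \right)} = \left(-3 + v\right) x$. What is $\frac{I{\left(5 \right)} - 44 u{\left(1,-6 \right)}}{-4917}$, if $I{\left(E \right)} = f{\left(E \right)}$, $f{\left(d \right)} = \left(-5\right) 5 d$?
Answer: $- \frac{271}{4917} \approx -0.055115$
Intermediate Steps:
$u{\left(x,v \right)} = x \left(-3 + v\right)$
$f{\left(d \right)} = - 25 d$
$I{\left(E \right)} = - 25 E$
$\frac{I{\left(5 \right)} - 44 u{\left(1,-6 \right)}}{-4917} = \frac{\left(-25\right) 5 - 44 \cdot 1 \left(-3 - 6\right)}{-4917} = \left(-125 - 44 \cdot 1 \left(-9\right)\right) \left(- \frac{1}{4917}\right) = \left(-125 - -396\right) \left(- \frac{1}{4917}\right) = \left(-125 + 396\right) \left(- \frac{1}{4917}\right) = 271 \left(- \frac{1}{4917}\right) = - \frac{271}{4917}$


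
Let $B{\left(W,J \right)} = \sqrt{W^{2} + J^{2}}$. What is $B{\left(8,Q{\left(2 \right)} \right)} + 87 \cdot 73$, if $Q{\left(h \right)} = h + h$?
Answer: $6351 + 4 \sqrt{5} \approx 6359.9$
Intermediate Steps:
$Q{\left(h \right)} = 2 h$
$B{\left(W,J \right)} = \sqrt{J^{2} + W^{2}}$
$B{\left(8,Q{\left(2 \right)} \right)} + 87 \cdot 73 = \sqrt{\left(2 \cdot 2\right)^{2} + 8^{2}} + 87 \cdot 73 = \sqrt{4^{2} + 64} + 6351 = \sqrt{16 + 64} + 6351 = \sqrt{80} + 6351 = 4 \sqrt{5} + 6351 = 6351 + 4 \sqrt{5}$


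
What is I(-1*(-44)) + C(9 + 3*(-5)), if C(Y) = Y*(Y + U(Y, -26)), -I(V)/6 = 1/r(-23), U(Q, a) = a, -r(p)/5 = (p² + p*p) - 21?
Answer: 995526/5185 ≈ 192.00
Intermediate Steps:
r(p) = 105 - 10*p² (r(p) = -5*((p² + p*p) - 21) = -5*((p² + p²) - 21) = -5*(2*p² - 21) = -5*(-21 + 2*p²) = 105 - 10*p²)
I(V) = 6/5185 (I(V) = -6/(105 - 10*(-23)²) = -6/(105 - 10*529) = -6/(105 - 5290) = -6/(-5185) = -6*(-1/5185) = 6/5185)
C(Y) = Y*(-26 + Y) (C(Y) = Y*(Y - 26) = Y*(-26 + Y))
I(-1*(-44)) + C(9 + 3*(-5)) = 6/5185 + (9 + 3*(-5))*(-26 + (9 + 3*(-5))) = 6/5185 + (9 - 15)*(-26 + (9 - 15)) = 6/5185 - 6*(-26 - 6) = 6/5185 - 6*(-32) = 6/5185 + 192 = 995526/5185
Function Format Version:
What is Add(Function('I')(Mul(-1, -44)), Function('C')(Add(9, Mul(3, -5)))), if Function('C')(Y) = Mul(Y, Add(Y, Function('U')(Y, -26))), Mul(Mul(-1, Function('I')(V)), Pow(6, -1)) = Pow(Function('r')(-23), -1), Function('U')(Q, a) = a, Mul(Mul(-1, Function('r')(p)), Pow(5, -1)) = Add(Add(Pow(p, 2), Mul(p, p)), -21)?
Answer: Rational(995526, 5185) ≈ 192.00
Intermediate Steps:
Function('r')(p) = Add(105, Mul(-10, Pow(p, 2))) (Function('r')(p) = Mul(-5, Add(Add(Pow(p, 2), Mul(p, p)), -21)) = Mul(-5, Add(Add(Pow(p, 2), Pow(p, 2)), -21)) = Mul(-5, Add(Mul(2, Pow(p, 2)), -21)) = Mul(-5, Add(-21, Mul(2, Pow(p, 2)))) = Add(105, Mul(-10, Pow(p, 2))))
Function('I')(V) = Rational(6, 5185) (Function('I')(V) = Mul(-6, Pow(Add(105, Mul(-10, Pow(-23, 2))), -1)) = Mul(-6, Pow(Add(105, Mul(-10, 529)), -1)) = Mul(-6, Pow(Add(105, -5290), -1)) = Mul(-6, Pow(-5185, -1)) = Mul(-6, Rational(-1, 5185)) = Rational(6, 5185))
Function('C')(Y) = Mul(Y, Add(-26, Y)) (Function('C')(Y) = Mul(Y, Add(Y, -26)) = Mul(Y, Add(-26, Y)))
Add(Function('I')(Mul(-1, -44)), Function('C')(Add(9, Mul(3, -5)))) = Add(Rational(6, 5185), Mul(Add(9, Mul(3, -5)), Add(-26, Add(9, Mul(3, -5))))) = Add(Rational(6, 5185), Mul(Add(9, -15), Add(-26, Add(9, -15)))) = Add(Rational(6, 5185), Mul(-6, Add(-26, -6))) = Add(Rational(6, 5185), Mul(-6, -32)) = Add(Rational(6, 5185), 192) = Rational(995526, 5185)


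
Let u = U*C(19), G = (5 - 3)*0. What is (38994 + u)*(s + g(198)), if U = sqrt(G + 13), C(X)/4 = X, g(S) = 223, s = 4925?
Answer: 200741112 + 391248*sqrt(13) ≈ 2.0215e+8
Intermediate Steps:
C(X) = 4*X
G = 0 (G = 2*0 = 0)
U = sqrt(13) (U = sqrt(0 + 13) = sqrt(13) ≈ 3.6056)
u = 76*sqrt(13) (u = sqrt(13)*(4*19) = sqrt(13)*76 = 76*sqrt(13) ≈ 274.02)
(38994 + u)*(s + g(198)) = (38994 + 76*sqrt(13))*(4925 + 223) = (38994 + 76*sqrt(13))*5148 = 200741112 + 391248*sqrt(13)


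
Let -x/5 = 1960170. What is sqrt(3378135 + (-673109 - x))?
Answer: 2*sqrt(3126469) ≈ 3536.4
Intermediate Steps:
x = -9800850 (x = -5*1960170 = -9800850)
sqrt(3378135 + (-673109 - x)) = sqrt(3378135 + (-673109 - 1*(-9800850))) = sqrt(3378135 + (-673109 + 9800850)) = sqrt(3378135 + 9127741) = sqrt(12505876) = 2*sqrt(3126469)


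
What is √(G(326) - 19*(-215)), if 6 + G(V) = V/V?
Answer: 4*√255 ≈ 63.875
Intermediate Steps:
G(V) = -5 (G(V) = -6 + V/V = -6 + 1 = -5)
√(G(326) - 19*(-215)) = √(-5 - 19*(-215)) = √(-5 + 4085) = √4080 = 4*√255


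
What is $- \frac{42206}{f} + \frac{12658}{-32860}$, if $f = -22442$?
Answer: $\frac{275704581}{184361030} \approx 1.4955$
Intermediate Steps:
$- \frac{42206}{f} + \frac{12658}{-32860} = - \frac{42206}{-22442} + \frac{12658}{-32860} = \left(-42206\right) \left(- \frac{1}{22442}\right) + 12658 \left(- \frac{1}{32860}\right) = \frac{21103}{11221} - \frac{6329}{16430} = \frac{275704581}{184361030}$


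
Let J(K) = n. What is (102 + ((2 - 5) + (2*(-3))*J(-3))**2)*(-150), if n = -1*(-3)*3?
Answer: -502650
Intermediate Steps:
n = 9 (n = 3*3 = 9)
J(K) = 9
(102 + ((2 - 5) + (2*(-3))*J(-3))**2)*(-150) = (102 + ((2 - 5) + (2*(-3))*9)**2)*(-150) = (102 + (-3 - 6*9)**2)*(-150) = (102 + (-3 - 54)**2)*(-150) = (102 + (-57)**2)*(-150) = (102 + 3249)*(-150) = 3351*(-150) = -502650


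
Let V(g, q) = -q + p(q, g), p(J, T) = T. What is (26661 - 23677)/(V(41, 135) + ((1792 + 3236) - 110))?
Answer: 373/603 ≈ 0.61857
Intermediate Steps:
V(g, q) = g - q (V(g, q) = -q + g = g - q)
(26661 - 23677)/(V(41, 135) + ((1792 + 3236) - 110)) = (26661 - 23677)/((41 - 1*135) + ((1792 + 3236) - 110)) = 2984/((41 - 135) + (5028 - 110)) = 2984/(-94 + 4918) = 2984/4824 = 2984*(1/4824) = 373/603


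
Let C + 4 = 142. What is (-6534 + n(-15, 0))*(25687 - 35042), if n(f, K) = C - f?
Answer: 59694255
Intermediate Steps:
C = 138 (C = -4 + 142 = 138)
n(f, K) = 138 - f
(-6534 + n(-15, 0))*(25687 - 35042) = (-6534 + (138 - 1*(-15)))*(25687 - 35042) = (-6534 + (138 + 15))*(-9355) = (-6534 + 153)*(-9355) = -6381*(-9355) = 59694255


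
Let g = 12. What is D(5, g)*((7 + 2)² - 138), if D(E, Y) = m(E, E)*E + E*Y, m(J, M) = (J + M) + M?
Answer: -7695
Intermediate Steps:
m(J, M) = J + 2*M
D(E, Y) = 3*E² + E*Y (D(E, Y) = (E + 2*E)*E + E*Y = (3*E)*E + E*Y = 3*E² + E*Y)
D(5, g)*((7 + 2)² - 138) = (5*(12 + 3*5))*((7 + 2)² - 138) = (5*(12 + 15))*(9² - 138) = (5*27)*(81 - 138) = 135*(-57) = -7695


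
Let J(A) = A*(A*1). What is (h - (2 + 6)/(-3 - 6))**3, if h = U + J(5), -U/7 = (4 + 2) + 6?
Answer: -143055667/729 ≈ -1.9624e+5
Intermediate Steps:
J(A) = A**2 (J(A) = A*A = A**2)
U = -84 (U = -7*((4 + 2) + 6) = -7*(6 + 6) = -7*12 = -84)
h = -59 (h = -84 + 5**2 = -84 + 25 = -59)
(h - (2 + 6)/(-3 - 6))**3 = (-59 - (2 + 6)/(-3 - 6))**3 = (-59 - 8/(-9))**3 = (-59 - 8*(-1)/9)**3 = (-59 - 1*(-8/9))**3 = (-59 + 8/9)**3 = (-523/9)**3 = -143055667/729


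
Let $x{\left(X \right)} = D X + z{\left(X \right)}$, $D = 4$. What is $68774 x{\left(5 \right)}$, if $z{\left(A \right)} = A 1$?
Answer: $1719350$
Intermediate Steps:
$z{\left(A \right)} = A$
$x{\left(X \right)} = 5 X$ ($x{\left(X \right)} = 4 X + X = 5 X$)
$68774 x{\left(5 \right)} = 68774 \cdot 5 \cdot 5 = 68774 \cdot 25 = 1719350$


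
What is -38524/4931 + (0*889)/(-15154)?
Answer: -38524/4931 ≈ -7.8126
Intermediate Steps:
-38524/4931 + (0*889)/(-15154) = -38524*1/4931 + 0*(-1/15154) = -38524/4931 + 0 = -38524/4931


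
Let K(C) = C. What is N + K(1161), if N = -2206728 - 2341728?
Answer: -4547295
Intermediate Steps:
N = -4548456
N + K(1161) = -4548456 + 1161 = -4547295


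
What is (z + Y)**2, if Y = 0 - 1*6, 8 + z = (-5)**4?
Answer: 373321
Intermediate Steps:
z = 617 (z = -8 + (-5)**4 = -8 + 625 = 617)
Y = -6 (Y = 0 - 6 = -6)
(z + Y)**2 = (617 - 6)**2 = 611**2 = 373321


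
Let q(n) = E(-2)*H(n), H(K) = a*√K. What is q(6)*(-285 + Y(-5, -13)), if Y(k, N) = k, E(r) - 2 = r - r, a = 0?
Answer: 0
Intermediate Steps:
E(r) = 2 (E(r) = 2 + (r - r) = 2 + 0 = 2)
H(K) = 0 (H(K) = 0*√K = 0)
q(n) = 0 (q(n) = 2*0 = 0)
q(6)*(-285 + Y(-5, -13)) = 0*(-285 - 5) = 0*(-290) = 0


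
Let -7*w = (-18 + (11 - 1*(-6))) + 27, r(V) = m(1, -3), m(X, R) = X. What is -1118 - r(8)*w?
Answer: -7800/7 ≈ -1114.3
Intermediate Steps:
r(V) = 1
w = -26/7 (w = -((-18 + (11 - 1*(-6))) + 27)/7 = -((-18 + (11 + 6)) + 27)/7 = -((-18 + 17) + 27)/7 = -(-1 + 27)/7 = -⅐*26 = -26/7 ≈ -3.7143)
-1118 - r(8)*w = -1118 - (-26)/7 = -1118 - 1*(-26/7) = -1118 + 26/7 = -7800/7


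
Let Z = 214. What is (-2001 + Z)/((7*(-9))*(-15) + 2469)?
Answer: -1787/3414 ≈ -0.52343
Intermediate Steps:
(-2001 + Z)/((7*(-9))*(-15) + 2469) = (-2001 + 214)/((7*(-9))*(-15) + 2469) = -1787/(-63*(-15) + 2469) = -1787/(945 + 2469) = -1787/3414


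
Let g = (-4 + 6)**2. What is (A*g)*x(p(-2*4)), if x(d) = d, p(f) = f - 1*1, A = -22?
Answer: 792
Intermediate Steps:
g = 4 (g = 2**2 = 4)
p(f) = -1 + f (p(f) = f - 1 = -1 + f)
(A*g)*x(p(-2*4)) = (-22*4)*(-1 - 2*4) = -88*(-1 - 8) = -88*(-9) = 792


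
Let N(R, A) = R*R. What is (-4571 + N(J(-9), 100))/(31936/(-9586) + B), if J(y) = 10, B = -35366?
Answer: 21429503/169525206 ≈ 0.12641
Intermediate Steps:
N(R, A) = R²
(-4571 + N(J(-9), 100))/(31936/(-9586) + B) = (-4571 + 10²)/(31936/(-9586) - 35366) = (-4571 + 100)/(31936*(-1/9586) - 35366) = -4471/(-15968/4793 - 35366) = -4471/(-169525206/4793) = -4471*(-4793/169525206) = 21429503/169525206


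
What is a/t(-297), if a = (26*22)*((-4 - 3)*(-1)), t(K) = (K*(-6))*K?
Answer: -182/24057 ≈ -0.0075654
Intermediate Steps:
t(K) = -6*K**2 (t(K) = (-6*K)*K = -6*K**2)
a = 4004 (a = 572*(-7*(-1)) = 572*7 = 4004)
a/t(-297) = 4004/((-6*(-297)**2)) = 4004/((-6*88209)) = 4004/(-529254) = 4004*(-1/529254) = -182/24057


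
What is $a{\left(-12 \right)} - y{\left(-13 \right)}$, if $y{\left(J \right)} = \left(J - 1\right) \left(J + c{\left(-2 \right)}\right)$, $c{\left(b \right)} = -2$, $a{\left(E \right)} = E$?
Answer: $-222$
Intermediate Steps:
$y{\left(J \right)} = \left(-1 + J\right) \left(-2 + J\right)$ ($y{\left(J \right)} = \left(J - 1\right) \left(J - 2\right) = \left(J - 1\right) \left(-2 + J\right) = \left(-1 + J\right) \left(-2 + J\right)$)
$a{\left(-12 \right)} - y{\left(-13 \right)} = -12 - \left(2 + \left(-13\right)^{2} - -39\right) = -12 - \left(2 + 169 + 39\right) = -12 - 210 = -222$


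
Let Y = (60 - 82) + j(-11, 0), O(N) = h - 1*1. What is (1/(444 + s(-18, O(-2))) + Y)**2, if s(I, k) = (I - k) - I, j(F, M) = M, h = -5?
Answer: 97990201/202500 ≈ 483.90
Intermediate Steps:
O(N) = -6 (O(N) = -5 - 1*1 = -5 - 1 = -6)
s(I, k) = -k
Y = -22 (Y = (60 - 82) + 0 = -22 + 0 = -22)
(1/(444 + s(-18, O(-2))) + Y)**2 = (1/(444 - 1*(-6)) - 22)**2 = (1/(444 + 6) - 22)**2 = (1/450 - 22)**2 = (-9899/450)**2 = 97990201/202500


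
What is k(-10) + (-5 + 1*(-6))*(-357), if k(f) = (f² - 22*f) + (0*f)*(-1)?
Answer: 4247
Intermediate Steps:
k(f) = f² - 22*f (k(f) = (f² - 22*f) + 0*(-1) = (f² - 22*f) + 0 = f² - 22*f)
k(-10) + (-5 + 1*(-6))*(-357) = -10*(-22 - 10) + (-5 + 1*(-6))*(-357) = -10*(-32) + (-5 - 6)*(-357) = 320 - 11*(-357) = 320 + 3927 = 4247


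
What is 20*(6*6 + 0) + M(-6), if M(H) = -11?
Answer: 709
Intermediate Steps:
20*(6*6 + 0) + M(-6) = 20*(6*6 + 0) - 11 = 20*(36 + 0) - 11 = 20*36 - 11 = 720 - 11 = 709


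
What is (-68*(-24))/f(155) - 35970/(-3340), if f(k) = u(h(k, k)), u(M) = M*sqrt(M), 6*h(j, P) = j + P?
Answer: 3597/334 + 4896*sqrt(465)/24025 ≈ 15.164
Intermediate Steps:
h(j, P) = P/6 + j/6 (h(j, P) = (j + P)/6 = (P + j)/6 = P/6 + j/6)
u(M) = M**(3/2)
f(k) = sqrt(3)*k**(3/2)/9 (f(k) = (k/6 + k/6)**(3/2) = (k/3)**(3/2) = sqrt(3)*k**(3/2)/9)
(-68*(-24))/f(155) - 35970/(-3340) = (-68*(-24))/((sqrt(3)*155**(3/2)/9)) - 35970/(-3340) = 1632/((sqrt(3)*(155*sqrt(155))/9)) - 35970*(-1/3340) = 1632/((155*sqrt(465)/9)) + 3597/334 = 1632*(3*sqrt(465)/24025) + 3597/334 = 4896*sqrt(465)/24025 + 3597/334 = 3597/334 + 4896*sqrt(465)/24025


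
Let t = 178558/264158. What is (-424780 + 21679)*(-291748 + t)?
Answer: 15532970912815113/132079 ≈ 1.1760e+11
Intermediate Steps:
t = 89279/132079 (t = 178558*(1/264158) = 89279/132079 ≈ 0.67595)
(-424780 + 21679)*(-291748 + t) = (-424780 + 21679)*(-291748 + 89279/132079) = -403101*(-38533694813/132079) = 15532970912815113/132079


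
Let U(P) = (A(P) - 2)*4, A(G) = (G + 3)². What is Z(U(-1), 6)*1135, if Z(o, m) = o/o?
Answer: 1135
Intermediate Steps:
A(G) = (3 + G)²
U(P) = -8 + 4*(3 + P)² (U(P) = ((3 + P)² - 2)*4 = (-2 + (3 + P)²)*4 = -8 + 4*(3 + P)²)
Z(o, m) = 1
Z(U(-1), 6)*1135 = 1*1135 = 1135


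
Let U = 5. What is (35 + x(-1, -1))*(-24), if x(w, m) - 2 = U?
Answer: -1008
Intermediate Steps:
x(w, m) = 7 (x(w, m) = 2 + 5 = 7)
(35 + x(-1, -1))*(-24) = (35 + 7)*(-24) = 42*(-24) = -1008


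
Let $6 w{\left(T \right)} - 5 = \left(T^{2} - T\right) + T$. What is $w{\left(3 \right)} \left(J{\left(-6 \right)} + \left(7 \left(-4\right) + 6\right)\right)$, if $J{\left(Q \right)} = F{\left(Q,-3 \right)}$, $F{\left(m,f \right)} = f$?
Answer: $- \frac{175}{3} \approx -58.333$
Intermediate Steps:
$J{\left(Q \right)} = -3$
$w{\left(T \right)} = \frac{5}{6} + \frac{T^{2}}{6}$ ($w{\left(T \right)} = \frac{5}{6} + \frac{\left(T^{2} - T\right) + T}{6} = \frac{5}{6} + \frac{T^{2}}{6}$)
$w{\left(3 \right)} \left(J{\left(-6 \right)} + \left(7 \left(-4\right) + 6\right)\right) = \left(\frac{5}{6} + \frac{3^{2}}{6}\right) \left(-3 + \left(7 \left(-4\right) + 6\right)\right) = \left(\frac{5}{6} + \frac{1}{6} \cdot 9\right) \left(-3 + \left(-28 + 6\right)\right) = \left(\frac{5}{6} + \frac{3}{2}\right) \left(-3 - 22\right) = \frac{7}{3} \left(-25\right) = - \frac{175}{3}$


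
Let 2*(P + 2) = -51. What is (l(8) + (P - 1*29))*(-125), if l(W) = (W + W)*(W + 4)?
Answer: -33875/2 ≈ -16938.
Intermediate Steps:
P = -55/2 (P = -2 + (½)*(-51) = -2 - 51/2 = -55/2 ≈ -27.500)
l(W) = 2*W*(4 + W) (l(W) = (2*W)*(4 + W) = 2*W*(4 + W))
(l(8) + (P - 1*29))*(-125) = (2*8*(4 + 8) + (-55/2 - 1*29))*(-125) = (2*8*12 + (-55/2 - 29))*(-125) = (192 - 113/2)*(-125) = (271/2)*(-125) = -33875/2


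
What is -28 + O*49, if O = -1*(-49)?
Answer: 2373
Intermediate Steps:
O = 49
-28 + O*49 = -28 + 49*49 = -28 + 2401 = 2373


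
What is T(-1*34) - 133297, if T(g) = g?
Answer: -133331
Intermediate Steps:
T(-1*34) - 133297 = -1*34 - 133297 = -34 - 133297 = -133331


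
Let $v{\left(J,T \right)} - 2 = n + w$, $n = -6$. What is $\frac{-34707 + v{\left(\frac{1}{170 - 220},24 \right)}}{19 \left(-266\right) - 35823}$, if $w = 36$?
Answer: $\frac{34675}{40877} \approx 0.84828$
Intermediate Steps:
$v{\left(J,T \right)} = 32$ ($v{\left(J,T \right)} = 2 + \left(-6 + 36\right) = 2 + 30 = 32$)
$\frac{-34707 + v{\left(\frac{1}{170 - 220},24 \right)}}{19 \left(-266\right) - 35823} = \frac{-34707 + 32}{19 \left(-266\right) - 35823} = - \frac{34675}{-5054 - 35823} = - \frac{34675}{-40877} = \left(-34675\right) \left(- \frac{1}{40877}\right) = \frac{34675}{40877}$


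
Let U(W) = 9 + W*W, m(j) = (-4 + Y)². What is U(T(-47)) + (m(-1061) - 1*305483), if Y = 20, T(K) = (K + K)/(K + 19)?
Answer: -59820519/196 ≈ -3.0521e+5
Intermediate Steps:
T(K) = 2*K/(19 + K) (T(K) = (2*K)/(19 + K) = 2*K/(19 + K))
m(j) = 256 (m(j) = (-4 + 20)² = 16² = 256)
U(W) = 9 + W²
U(T(-47)) + (m(-1061) - 1*305483) = (9 + (2*(-47)/(19 - 47))²) + (256 - 1*305483) = (9 + (2*(-47)/(-28))²) + (256 - 305483) = (9 + (2*(-47)*(-1/28))²) - 305227 = (9 + (47/14)²) - 305227 = (9 + 2209/196) - 305227 = 3973/196 - 305227 = -59820519/196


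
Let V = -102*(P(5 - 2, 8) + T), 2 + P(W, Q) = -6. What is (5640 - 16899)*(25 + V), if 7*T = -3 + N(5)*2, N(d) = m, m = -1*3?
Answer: -76617495/7 ≈ -1.0945e+7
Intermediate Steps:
m = -3
N(d) = -3
P(W, Q) = -8 (P(W, Q) = -2 - 6 = -8)
T = -9/7 (T = (-3 - 3*2)/7 = (-3 - 6)/7 = (⅐)*(-9) = -9/7 ≈ -1.2857)
V = 6630/7 (V = -102*(-8 - 9/7) = -102*(-65/7) = 6630/7 ≈ 947.14)
(5640 - 16899)*(25 + V) = (5640 - 16899)*(25 + 6630/7) = -11259*6805/7 = -76617495/7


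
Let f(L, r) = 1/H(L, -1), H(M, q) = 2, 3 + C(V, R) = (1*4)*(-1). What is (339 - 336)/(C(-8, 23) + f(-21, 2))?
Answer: -6/13 ≈ -0.46154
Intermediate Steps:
C(V, R) = -7 (C(V, R) = -3 + (1*4)*(-1) = -3 + 4*(-1) = -3 - 4 = -7)
f(L, r) = 1/2
(339 - 336)/(C(-8, 23) + f(-21, 2)) = (339 - 336)/(-7 + 1/2) = 3/(-13/2) = 3*(-2/13) = -6/13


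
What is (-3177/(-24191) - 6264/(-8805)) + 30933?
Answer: 2196320931108/71000585 ≈ 30934.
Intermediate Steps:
(-3177/(-24191) - 6264/(-8805)) + 30933 = (-3177*(-1/24191) - 6264*(-1/8805)) + 30933 = (3177/24191 + 2088/2935) + 30933 = 59835303/71000585 + 30933 = 2196320931108/71000585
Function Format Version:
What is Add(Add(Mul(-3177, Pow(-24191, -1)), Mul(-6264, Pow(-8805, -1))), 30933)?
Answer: Rational(2196320931108, 71000585) ≈ 30934.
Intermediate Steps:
Add(Add(Mul(-3177, Pow(-24191, -1)), Mul(-6264, Pow(-8805, -1))), 30933) = Add(Add(Mul(-3177, Rational(-1, 24191)), Mul(-6264, Rational(-1, 8805))), 30933) = Add(Add(Rational(3177, 24191), Rational(2088, 2935)), 30933) = Add(Rational(59835303, 71000585), 30933) = Rational(2196320931108, 71000585)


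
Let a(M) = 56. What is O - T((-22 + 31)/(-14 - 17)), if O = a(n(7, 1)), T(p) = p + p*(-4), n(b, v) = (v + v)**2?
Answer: 1709/31 ≈ 55.129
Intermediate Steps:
n(b, v) = 4*v**2 (n(b, v) = (2*v)**2 = 4*v**2)
T(p) = -3*p (T(p) = p - 4*p = -3*p)
O = 56
O - T((-22 + 31)/(-14 - 17)) = 56 - (-3)*(-22 + 31)/(-14 - 17) = 56 - (-3)*9/(-31) = 56 - (-3)*9*(-1/31) = 56 - (-3)*(-9)/31 = 56 - 1*27/31 = 56 - 27/31 = 1709/31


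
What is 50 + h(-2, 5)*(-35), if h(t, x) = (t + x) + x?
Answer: -230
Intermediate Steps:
h(t, x) = t + 2*x
50 + h(-2, 5)*(-35) = 50 + (-2 + 2*5)*(-35) = 50 + (-2 + 10)*(-35) = 50 + 8*(-35) = 50 - 280 = -230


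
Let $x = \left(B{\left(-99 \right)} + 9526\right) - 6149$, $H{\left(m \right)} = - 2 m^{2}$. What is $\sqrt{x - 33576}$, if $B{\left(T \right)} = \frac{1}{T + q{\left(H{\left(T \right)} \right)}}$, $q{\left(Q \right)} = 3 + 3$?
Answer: $\frac{2 i \sqrt{65297811}}{93} \approx 173.78 i$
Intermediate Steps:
$q{\left(Q \right)} = 6$
$B{\left(T \right)} = \frac{1}{6 + T}$ ($B{\left(T \right)} = \frac{1}{T + 6} = \frac{1}{6 + T}$)
$x = \frac{314060}{93}$ ($x = \left(\frac{1}{6 - 99} + 9526\right) - 6149 = \left(\frac{1}{-93} + 9526\right) - 6149 = \left(- \frac{1}{93} + 9526\right) - 6149 = \frac{885917}{93} - 6149 = \frac{314060}{93} \approx 3377.0$)
$\sqrt{x - 33576} = \sqrt{\frac{314060}{93} - 33576} = \sqrt{- \frac{2808508}{93}} = \frac{2 i \sqrt{65297811}}{93}$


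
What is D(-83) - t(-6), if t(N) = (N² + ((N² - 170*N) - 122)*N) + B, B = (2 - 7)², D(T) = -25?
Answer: 5518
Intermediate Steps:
B = 25 (B = (-5)² = 25)
t(N) = 25 + N² + N*(-122 + N² - 170*N) (t(N) = (N² + ((N² - 170*N) - 122)*N) + 25 = (N² + (-122 + N² - 170*N)*N) + 25 = (N² + N*(-122 + N² - 170*N)) + 25 = 25 + N² + N*(-122 + N² - 170*N))
D(-83) - t(-6) = -25 - (25 + (-6)³ - 169*(-6)² - 122*(-6)) = -25 - (25 - 216 - 169*36 + 732) = -25 - (25 - 216 - 6084 + 732) = -25 - 1*(-5543) = -25 + 5543 = 5518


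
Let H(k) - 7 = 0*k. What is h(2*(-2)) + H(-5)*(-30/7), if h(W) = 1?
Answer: -29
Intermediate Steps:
H(k) = 7 (H(k) = 7 + 0*k = 7 + 0 = 7)
h(2*(-2)) + H(-5)*(-30/7) = 1 + 7*(-30/7) = 1 - 30 = -29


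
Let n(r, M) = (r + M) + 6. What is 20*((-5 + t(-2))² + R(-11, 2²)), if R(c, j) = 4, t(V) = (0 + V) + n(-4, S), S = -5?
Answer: 2080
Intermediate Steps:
n(r, M) = 6 + M + r (n(r, M) = (M + r) + 6 = 6 + M + r)
t(V) = -3 + V (t(V) = (0 + V) + (6 - 5 - 4) = V - 3 = -3 + V)
20*((-5 + t(-2))² + R(-11, 2²)) = 20*((-5 + (-3 - 2))² + 4) = 20*((-5 - 5)² + 4) = 20*((-10)² + 4) = 20*(100 + 4) = 20*104 = 2080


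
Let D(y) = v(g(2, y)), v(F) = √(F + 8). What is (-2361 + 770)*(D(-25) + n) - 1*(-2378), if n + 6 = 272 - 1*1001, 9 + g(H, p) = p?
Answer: 1171763 - 1591*I*√26 ≈ 1.1718e+6 - 8112.5*I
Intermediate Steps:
g(H, p) = -9 + p
v(F) = √(8 + F)
D(y) = √(-1 + y) (D(y) = √(8 + (-9 + y)) = √(-1 + y))
n = -735 (n = -6 + (272 - 1*1001) = -6 + (272 - 1001) = -6 - 729 = -735)
(-2361 + 770)*(D(-25) + n) - 1*(-2378) = (-2361 + 770)*(√(-1 - 25) - 735) - 1*(-2378) = -1591*(√(-26) - 735) + 2378 = -1591*(I*√26 - 735) + 2378 = -1591*(-735 + I*√26) + 2378 = (1169385 - 1591*I*√26) + 2378 = 1171763 - 1591*I*√26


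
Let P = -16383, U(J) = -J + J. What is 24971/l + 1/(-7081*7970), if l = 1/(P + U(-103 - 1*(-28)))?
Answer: -23087785648394011/56435570 ≈ -4.0910e+8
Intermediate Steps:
U(J) = 0
l = -1/16383 (l = 1/(-16383 + 0) = 1/(-16383) = -1/16383 ≈ -6.1039e-5)
24971/l + 1/(-7081*7970) = 24971/(-1/16383) + 1/(-7081*7970) = 24971*(-16383) - 1/7081*1/7970 = -409099893 - 1/56435570 = -23087785648394011/56435570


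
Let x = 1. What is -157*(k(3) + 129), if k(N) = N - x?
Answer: -20567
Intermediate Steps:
k(N) = -1 + N (k(N) = N - 1*1 = N - 1 = -1 + N)
-157*(k(3) + 129) = -157*((-1 + 3) + 129) = -157*(2 + 129) = -157*131 = -20567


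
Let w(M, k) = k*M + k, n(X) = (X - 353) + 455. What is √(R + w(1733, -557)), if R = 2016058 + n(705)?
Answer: √1051027 ≈ 1025.2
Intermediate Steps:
n(X) = 102 + X (n(X) = (-353 + X) + 455 = 102 + X)
w(M, k) = k + M*k (w(M, k) = M*k + k = k + M*k)
R = 2016865 (R = 2016058 + (102 + 705) = 2016058 + 807 = 2016865)
√(R + w(1733, -557)) = √(2016865 - 557*(1 + 1733)) = √(2016865 - 557*1734) = √(2016865 - 965838) = √1051027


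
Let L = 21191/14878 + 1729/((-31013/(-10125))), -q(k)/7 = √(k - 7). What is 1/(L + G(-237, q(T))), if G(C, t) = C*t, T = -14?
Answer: 120480668148588995462/12373381783593173936586085 - 353201917836366317964*I*√21/12373381783593173936586085 ≈ 9.7371e-6 - 0.00013081*I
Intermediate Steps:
q(k) = -7*√(-7 + k) (q(k) = -7*√(k - 7) = -7*√(-7 + k))
L = 261113324233/461411414 (L = 21191*(1/14878) + 1729/((-31013*(-1/10125))) = 21191/14878 + 1729/(31013/10125) = 21191/14878 + 1729*(10125/31013) = 21191/14878 + 17506125/31013 = 261113324233/461411414 ≈ 565.90)
1/(L + G(-237, q(T))) = 1/(261113324233/461411414 - (-1659)*√(-7 - 14)) = 1/(261113324233/461411414 - (-1659)*√(-21)) = 1/(261113324233/461411414 - (-1659)*I*√21) = 1/(261113324233/461411414 + 1659*I*√21)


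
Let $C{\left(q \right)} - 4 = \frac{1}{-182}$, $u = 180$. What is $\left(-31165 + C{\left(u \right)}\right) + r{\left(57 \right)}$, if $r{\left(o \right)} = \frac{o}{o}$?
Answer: $- \frac{5671121}{182} \approx -31160.0$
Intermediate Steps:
$r{\left(o \right)} = 1$
$C{\left(q \right)} = \frac{727}{182}$ ($C{\left(q \right)} = 4 + \frac{1}{-182} = 4 - \frac{1}{182} = \frac{727}{182}$)
$\left(-31165 + C{\left(u \right)}\right) + r{\left(57 \right)} = \left(-31165 + \frac{727}{182}\right) + 1 = - \frac{5671303}{182} + 1 = - \frac{5671121}{182}$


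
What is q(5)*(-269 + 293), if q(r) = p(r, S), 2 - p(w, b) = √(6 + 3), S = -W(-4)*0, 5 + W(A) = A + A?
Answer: -24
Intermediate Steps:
W(A) = -5 + 2*A (W(A) = -5 + (A + A) = -5 + 2*A)
S = 0 (S = -(-5 + 2*(-4))*0 = -(-5 - 8)*0 = -1*(-13)*0 = 13*0 = 0)
p(w, b) = -1 (p(w, b) = 2 - √(6 + 3) = 2 - √9 = 2 - 1*3 = 2 - 3 = -1)
q(r) = -1
q(5)*(-269 + 293) = -(-269 + 293) = -1*24 = -24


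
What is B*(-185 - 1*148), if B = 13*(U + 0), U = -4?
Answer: 17316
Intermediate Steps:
B = -52 (B = 13*(-4 + 0) = 13*(-4) = -52)
B*(-185 - 1*148) = -52*(-185 - 1*148) = -52*(-185 - 148) = -52*(-333) = 17316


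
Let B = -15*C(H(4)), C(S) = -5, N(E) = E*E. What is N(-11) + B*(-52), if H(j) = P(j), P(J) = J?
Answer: -3779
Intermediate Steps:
N(E) = E²
H(j) = j
B = 75 (B = -15*(-5) = 75)
N(-11) + B*(-52) = (-11)² + 75*(-52) = 121 - 3900 = -3779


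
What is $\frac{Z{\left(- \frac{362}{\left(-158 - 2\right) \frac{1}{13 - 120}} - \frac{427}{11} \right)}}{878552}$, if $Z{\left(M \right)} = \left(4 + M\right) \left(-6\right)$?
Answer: $\frac{731031}{386562880} \approx 0.0018911$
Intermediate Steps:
$Z{\left(M \right)} = -24 - 6 M$
$\frac{Z{\left(- \frac{362}{\left(-158 - 2\right) \frac{1}{13 - 120}} - \frac{427}{11} \right)}}{878552} = \frac{-24 - 6 \left(- \frac{362}{\left(-158 - 2\right) \frac{1}{13 - 120}} - \frac{427}{11}\right)}{878552} = \left(-24 - 6 \left(- \frac{362}{\left(-160\right) \frac{1}{-107}} - \frac{427}{11}\right)\right) \frac{1}{878552} = \left(-24 - 6 \left(- \frac{362}{\left(-160\right) \left(- \frac{1}{107}\right)} - \frac{427}{11}\right)\right) \frac{1}{878552} = \left(-24 - 6 \left(- \frac{362}{\frac{160}{107}} - \frac{427}{11}\right)\right) \frac{1}{878552} = \left(-24 - 6 \left(\left(-362\right) \frac{107}{160} - \frac{427}{11}\right)\right) \frac{1}{878552} = \left(-24 - 6 \left(- \frac{19367}{80} - \frac{427}{11}\right)\right) \frac{1}{878552} = \left(-24 - - \frac{741591}{440}\right) \frac{1}{878552} = \left(-24 + \frac{741591}{440}\right) \frac{1}{878552} = \frac{731031}{440} \cdot \frac{1}{878552} = \frac{731031}{386562880}$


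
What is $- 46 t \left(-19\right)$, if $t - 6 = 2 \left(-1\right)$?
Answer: $3496$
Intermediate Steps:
$t = 4$ ($t = 6 + 2 \left(-1\right) = 6 - 2 = 4$)
$- 46 t \left(-19\right) = \left(-46\right) 4 \left(-19\right) = \left(-184\right) \left(-19\right) = 3496$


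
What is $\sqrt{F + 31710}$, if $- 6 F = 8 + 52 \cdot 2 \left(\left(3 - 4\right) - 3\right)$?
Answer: $\sqrt{31778} \approx 178.26$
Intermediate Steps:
$F = 68$ ($F = - \frac{8 + 52 \cdot 2 \left(\left(3 - 4\right) - 3\right)}{6} = - \frac{8 + 52 \cdot 2 \left(-1 - 3\right)}{6} = - \frac{8 + 52 \cdot 2 \left(-4\right)}{6} = - \frac{8 + 52 \left(-8\right)}{6} = - \frac{8 - 416}{6} = \left(- \frac{1}{6}\right) \left(-408\right) = 68$)
$\sqrt{F + 31710} = \sqrt{68 + 31710} = \sqrt{31778}$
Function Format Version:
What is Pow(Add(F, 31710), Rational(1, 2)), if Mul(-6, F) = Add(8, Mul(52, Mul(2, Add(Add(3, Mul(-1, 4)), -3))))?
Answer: Pow(31778, Rational(1, 2)) ≈ 178.26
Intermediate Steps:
F = 68 (F = Mul(Rational(-1, 6), Add(8, Mul(52, Mul(2, Add(Add(3, Mul(-1, 4)), -3))))) = Mul(Rational(-1, 6), Add(8, Mul(52, Mul(2, Add(Add(3, -4), -3))))) = Mul(Rational(-1, 6), Add(8, Mul(52, Mul(2, Add(-1, -3))))) = Mul(Rational(-1, 6), Add(8, Mul(52, Mul(2, -4)))) = Mul(Rational(-1, 6), Add(8, Mul(52, -8))) = Mul(Rational(-1, 6), Add(8, -416)) = Mul(Rational(-1, 6), -408) = 68)
Pow(Add(F, 31710), Rational(1, 2)) = Pow(Add(68, 31710), Rational(1, 2)) = Pow(31778, Rational(1, 2))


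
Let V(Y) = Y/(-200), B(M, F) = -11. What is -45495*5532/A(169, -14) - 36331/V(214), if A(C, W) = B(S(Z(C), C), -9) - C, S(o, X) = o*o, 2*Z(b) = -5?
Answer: 153241891/107 ≈ 1.4322e+6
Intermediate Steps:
Z(b) = -5/2 (Z(b) = (½)*(-5) = -5/2)
S(o, X) = o²
V(Y) = -Y/200 (V(Y) = Y*(-1/200) = -Y/200)
A(C, W) = -11 - C
-45495*5532/A(169, -14) - 36331/V(214) = -45495*5532/(-11 - 1*169) - 36331/((-1/200*214)) = -45495*5532/(-11 - 169) - 36331/(-107/100) = -45495/((-180*1/5532)) - 36331*(-100/107) = -45495/(-15/461) + 3633100/107 = -45495*(-461/15) + 3633100/107 = 1398213 + 3633100/107 = 153241891/107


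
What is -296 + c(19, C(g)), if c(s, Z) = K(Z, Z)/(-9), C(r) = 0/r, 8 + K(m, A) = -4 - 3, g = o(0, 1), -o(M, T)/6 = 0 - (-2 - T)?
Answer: -883/3 ≈ -294.33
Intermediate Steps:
o(M, T) = -12 - 6*T (o(M, T) = -6*(0 - (-2 - T)) = -6*(0 + (2 + T)) = -6*(2 + T) = -12 - 6*T)
g = -18 (g = -12 - 6*1 = -12 - 6 = -18)
K(m, A) = -15 (K(m, A) = -8 + (-4 - 3) = -8 - 7 = -15)
C(r) = 0
c(s, Z) = 5/3 (c(s, Z) = -15/(-9) = -15*(-1/9) = 5/3)
-296 + c(19, C(g)) = -296 + 5/3 = -883/3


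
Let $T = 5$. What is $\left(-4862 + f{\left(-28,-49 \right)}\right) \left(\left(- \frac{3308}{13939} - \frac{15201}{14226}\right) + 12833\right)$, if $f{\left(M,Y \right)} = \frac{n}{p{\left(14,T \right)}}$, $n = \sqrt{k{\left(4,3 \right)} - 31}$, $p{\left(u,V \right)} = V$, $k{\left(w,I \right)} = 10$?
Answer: $- \frac{2061874016800455}{33049369} + \frac{169631757861 i \sqrt{21}}{66098738} \approx -6.2388 \cdot 10^{7} + 11760.0 i$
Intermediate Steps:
$n = i \sqrt{21}$ ($n = \sqrt{10 - 31} = \sqrt{-21} = i \sqrt{21} \approx 4.5826 i$)
$f{\left(M,Y \right)} = \frac{i \sqrt{21}}{5}$
$\left(-4862 + f{\left(-28,-49 \right)}\right) \left(\left(- \frac{3308}{13939} - \frac{15201}{14226}\right) + 12833\right) = \left(-4862 + \frac{i \sqrt{21}}{5}\right) \left(\left(- \frac{3308}{13939} - \frac{15201}{14226}\right) + 12833\right) = \left(-4862 + \frac{i \sqrt{21}}{5}\right) \left(\left(\left(-3308\right) \frac{1}{13939} - \frac{5067}{4742}\right) + 12833\right) = \left(-4862 + \frac{i \sqrt{21}}{5}\right) \left(\left(- \frac{3308}{13939} - \frac{5067}{4742}\right) + 12833\right) = \left(-4862 + \frac{i \sqrt{21}}{5}\right) \left(- \frac{86315449}{66098738} + 12833\right) = \left(-4862 + \frac{i \sqrt{21}}{5}\right) \frac{848158789305}{66098738} = - \frac{2061874016800455}{33049369} + \frac{169631757861 i \sqrt{21}}{66098738}$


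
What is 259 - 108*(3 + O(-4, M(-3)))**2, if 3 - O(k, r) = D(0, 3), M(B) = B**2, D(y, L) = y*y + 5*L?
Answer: -8489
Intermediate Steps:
D(y, L) = y**2 + 5*L
O(k, r) = -12 (O(k, r) = 3 - (0**2 + 5*3) = 3 - (0 + 15) = 3 - 1*15 = 3 - 15 = -12)
259 - 108*(3 + O(-4, M(-3)))**2 = 259 - 108*(3 - 12)**2 = 259 - 108*(-9)**2 = 259 - 108*81 = 259 - 8748 = -8489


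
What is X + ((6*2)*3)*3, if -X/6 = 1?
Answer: 102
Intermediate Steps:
X = -6 (X = -6*1 = -6)
X + ((6*2)*3)*3 = -6 + ((6*2)*3)*3 = -6 + (12*3)*3 = -6 + 36*3 = -6 + 108 = 102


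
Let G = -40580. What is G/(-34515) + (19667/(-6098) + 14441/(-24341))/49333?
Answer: 59426042489863009/50547680996371182 ≈ 1.1756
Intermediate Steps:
G/(-34515) + (19667/(-6098) + 14441/(-24341))/49333 = -40580/(-34515) + (19667/(-6098) + 14441/(-24341))/49333 = -40580*(-1/34515) + (19667*(-1/6098) + 14441*(-1/24341))*(1/49333) = 8116/6903 + (-19667/6098 - 14441/24341)*(1/49333) = 8116/6903 - 566775665/148431418*1/49333 = 8116/6903 - 566775665/7322567144194 = 59426042489863009/50547680996371182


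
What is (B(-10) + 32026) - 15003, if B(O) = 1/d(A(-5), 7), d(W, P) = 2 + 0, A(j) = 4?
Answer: 34047/2 ≈ 17024.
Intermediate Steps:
d(W, P) = 2
B(O) = 1/2
(B(-10) + 32026) - 15003 = (1/2 + 32026) - 15003 = 64053/2 - 15003 = 34047/2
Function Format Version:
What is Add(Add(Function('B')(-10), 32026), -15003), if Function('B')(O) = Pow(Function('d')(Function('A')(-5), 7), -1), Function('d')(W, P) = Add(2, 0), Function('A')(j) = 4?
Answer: Rational(34047, 2) ≈ 17024.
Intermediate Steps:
Function('d')(W, P) = 2
Function('B')(O) = Rational(1, 2) (Function('B')(O) = Pow(2, -1) = Rational(1, 2))
Add(Add(Function('B')(-10), 32026), -15003) = Add(Add(Rational(1, 2), 32026), -15003) = Add(Rational(64053, 2), -15003) = Rational(34047, 2)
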